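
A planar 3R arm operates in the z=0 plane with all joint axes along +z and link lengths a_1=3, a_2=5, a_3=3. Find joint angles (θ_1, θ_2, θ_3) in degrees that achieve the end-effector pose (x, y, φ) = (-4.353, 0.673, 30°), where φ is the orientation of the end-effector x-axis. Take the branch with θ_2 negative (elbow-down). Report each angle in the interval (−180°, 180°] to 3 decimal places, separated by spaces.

-135.004 -59.997 -134.999

wrist centre = target − a_3·(cos φ, sin φ) = (-6.9511, -0.8270)
cos θ_2 = (49.0014−3²−5²)/(2·3·5) = 0.5000; θ_2 = -59.9969° (elbow-down)
β = atan2(-0.8270,-6.9511) = -173.2152°; ψ = atan2(-4.3300,5.5002) = -38.2112°
θ_1 = β − ψ = -135.0040°
θ_3 = φ − θ_1 − θ_2 = -134.9991° (wrapped to (-180°,180°])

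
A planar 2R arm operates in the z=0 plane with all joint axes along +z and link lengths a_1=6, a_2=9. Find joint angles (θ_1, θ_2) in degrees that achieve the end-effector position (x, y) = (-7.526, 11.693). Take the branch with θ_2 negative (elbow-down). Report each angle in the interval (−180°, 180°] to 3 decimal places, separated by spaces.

150.003 -45.000

cos θ_2 = (193.3669−6²−9²)/(2·6·9) = 0.7071; θ_2 = -45.0005° (elbow-down)
β = atan2(11.6930,-7.5260) = 122.7667°; ψ = atan2(-6.3640,12.3639) = -27.2360°
θ_1 = β − ψ = 150.0027°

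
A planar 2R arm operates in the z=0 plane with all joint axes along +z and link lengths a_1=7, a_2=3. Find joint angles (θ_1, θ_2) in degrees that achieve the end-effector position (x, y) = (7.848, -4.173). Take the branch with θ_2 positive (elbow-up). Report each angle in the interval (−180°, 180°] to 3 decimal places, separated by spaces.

-44.995 59.992

cos θ_2 = (79.0050−7²−3²)/(2·7·3) = 0.5001; θ_2 = 59.9921° (elbow-up)
β = atan2(-4.1730,7.8480) = -28.0008°; ψ = atan2(2.5979,8.5004) = 16.9941°
θ_1 = β − ψ = -44.9950°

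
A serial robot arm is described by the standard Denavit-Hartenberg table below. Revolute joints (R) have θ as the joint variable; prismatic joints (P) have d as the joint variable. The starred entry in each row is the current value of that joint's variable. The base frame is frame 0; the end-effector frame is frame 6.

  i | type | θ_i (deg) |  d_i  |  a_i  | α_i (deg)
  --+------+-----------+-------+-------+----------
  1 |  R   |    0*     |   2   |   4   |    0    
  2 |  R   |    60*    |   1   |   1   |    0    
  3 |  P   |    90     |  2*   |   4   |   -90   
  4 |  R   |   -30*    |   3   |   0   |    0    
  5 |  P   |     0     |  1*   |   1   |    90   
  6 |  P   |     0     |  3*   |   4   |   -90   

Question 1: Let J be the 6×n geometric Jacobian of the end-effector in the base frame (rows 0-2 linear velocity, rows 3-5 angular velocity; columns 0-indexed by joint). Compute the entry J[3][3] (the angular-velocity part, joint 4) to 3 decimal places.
-0.500

axis z_3 = (-0.5000,-0.8660,0.0000); lever o_n−o_3 = (-4.4510,-2.0490,5.0981)
cross product → J_v[:, 3] = (-4.4151,2.5490,-2.8301)
J_ω[:, 3] = z_3
entry J[3][3] = -0.5000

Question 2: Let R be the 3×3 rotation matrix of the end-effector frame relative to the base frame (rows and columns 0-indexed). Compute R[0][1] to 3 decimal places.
-0.433

End-effector y-axis (col 1 of R) = (-0.4330,0.2500,-0.8660)
R[0][1] = -0.4330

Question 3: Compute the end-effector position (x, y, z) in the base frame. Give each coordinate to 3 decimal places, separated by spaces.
-3.415 0.817 10.098

after link 1: o_1 = (4.0000, 0.0000, 2.0000)
after link 2: o_2 = (4.5000, 0.8660, 3.0000)
after link 3: o_3 = (1.0359, 2.8660, 5.0000)
after link 4: o_4 = (-0.4641, 0.2679, 5.0000)
after link 5: o_5 = (-1.7141, -0.1651, 5.5000)
after link 6: o_6 = (-3.4151, 0.8170, 10.0981)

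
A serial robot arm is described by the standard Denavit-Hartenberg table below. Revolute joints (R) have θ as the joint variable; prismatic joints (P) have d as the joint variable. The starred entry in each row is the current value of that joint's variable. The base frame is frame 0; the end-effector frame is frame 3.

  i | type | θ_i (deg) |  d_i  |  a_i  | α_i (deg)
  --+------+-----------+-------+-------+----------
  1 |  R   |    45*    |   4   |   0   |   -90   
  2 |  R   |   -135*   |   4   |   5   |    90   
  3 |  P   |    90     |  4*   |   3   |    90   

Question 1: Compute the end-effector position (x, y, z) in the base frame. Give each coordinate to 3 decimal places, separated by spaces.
after link 1: o_1 = (0.0000, 0.0000, 4.0000)
after link 2: o_2 = (-5.3284, 0.3284, 7.5355)
after link 3: o_3 = (-9.4497, 0.4497, 4.7071)

-9.450 0.450 4.707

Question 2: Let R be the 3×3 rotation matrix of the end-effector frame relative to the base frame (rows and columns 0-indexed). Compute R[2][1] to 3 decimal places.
End-effector y-axis (col 1 of R) = (-0.5000,-0.5000,-0.7071)
R[2][1] = -0.7071

-0.707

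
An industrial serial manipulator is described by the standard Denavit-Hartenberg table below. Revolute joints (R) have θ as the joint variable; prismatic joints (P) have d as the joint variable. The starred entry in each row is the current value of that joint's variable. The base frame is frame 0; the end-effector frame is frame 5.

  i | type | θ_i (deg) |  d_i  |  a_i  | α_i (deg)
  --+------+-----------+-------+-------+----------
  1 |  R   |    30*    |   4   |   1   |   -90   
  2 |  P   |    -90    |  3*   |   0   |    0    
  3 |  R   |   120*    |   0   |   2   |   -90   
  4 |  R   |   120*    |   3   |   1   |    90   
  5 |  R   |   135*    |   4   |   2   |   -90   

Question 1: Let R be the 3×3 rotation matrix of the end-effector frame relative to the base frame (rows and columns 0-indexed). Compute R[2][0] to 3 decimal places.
-0.789

End-effector x-axis (col 0 of R) = (-0.3472,0.5066,-0.7891)
R[2][0] = -0.7891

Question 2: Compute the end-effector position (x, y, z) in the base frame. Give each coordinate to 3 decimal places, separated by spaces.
after link 1: o_1 = (0.8660, 0.5000, 4.0000)
after link 2: o_2 = (-0.6340, 3.0981, 4.0000)
after link 3: o_3 = (0.8660, 3.9641, 3.0000)
after link 4: o_4 = (-0.3750, 2.2476, 0.6519)
after link 5: o_5 = (2.5287, 3.0288, -2.6584)

2.529 3.029 -2.658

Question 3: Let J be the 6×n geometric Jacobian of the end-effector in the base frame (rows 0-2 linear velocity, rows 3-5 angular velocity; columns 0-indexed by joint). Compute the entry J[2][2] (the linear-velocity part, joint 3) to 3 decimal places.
-2.704

axis z_2 = (-0.5000,0.8660,0.0000); lever o_n−o_2 = (3.1626,-0.0692,-6.6584)
cross product → J_v[:, 2] = (-5.7664,-3.3292,-2.7043)
J_ω[:, 2] = z_2
entry J[2][2] = -2.7043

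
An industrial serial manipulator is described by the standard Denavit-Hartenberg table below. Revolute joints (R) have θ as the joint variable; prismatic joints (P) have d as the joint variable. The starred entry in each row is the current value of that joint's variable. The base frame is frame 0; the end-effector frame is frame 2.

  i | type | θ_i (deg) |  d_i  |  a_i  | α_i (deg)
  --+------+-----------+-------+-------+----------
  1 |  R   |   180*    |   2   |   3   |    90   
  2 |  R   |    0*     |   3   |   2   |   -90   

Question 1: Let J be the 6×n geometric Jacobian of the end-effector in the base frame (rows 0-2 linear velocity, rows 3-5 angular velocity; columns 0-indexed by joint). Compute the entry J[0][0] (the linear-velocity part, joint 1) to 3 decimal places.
axis z_0 = ẑ; lever o_n−o_0 = (-5.0000,3.0000,2.0000)
cross product → J_v[:, 0] = (-3.0000,-5.0000,0.0000)
J_ω[:, 0] = z_0
entry J[0][0] = -3.0000

-3.000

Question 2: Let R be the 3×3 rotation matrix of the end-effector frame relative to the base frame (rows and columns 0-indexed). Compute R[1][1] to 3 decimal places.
End-effector y-axis (col 1 of R) = (-0.0000,-1.0000,0.0000)
R[1][1] = -1.0000

-1.000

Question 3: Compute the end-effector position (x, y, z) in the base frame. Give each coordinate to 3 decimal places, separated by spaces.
-5.000 3.000 2.000

after link 1: o_1 = (-3.0000, 0.0000, 2.0000)
after link 2: o_2 = (-5.0000, 3.0000, 2.0000)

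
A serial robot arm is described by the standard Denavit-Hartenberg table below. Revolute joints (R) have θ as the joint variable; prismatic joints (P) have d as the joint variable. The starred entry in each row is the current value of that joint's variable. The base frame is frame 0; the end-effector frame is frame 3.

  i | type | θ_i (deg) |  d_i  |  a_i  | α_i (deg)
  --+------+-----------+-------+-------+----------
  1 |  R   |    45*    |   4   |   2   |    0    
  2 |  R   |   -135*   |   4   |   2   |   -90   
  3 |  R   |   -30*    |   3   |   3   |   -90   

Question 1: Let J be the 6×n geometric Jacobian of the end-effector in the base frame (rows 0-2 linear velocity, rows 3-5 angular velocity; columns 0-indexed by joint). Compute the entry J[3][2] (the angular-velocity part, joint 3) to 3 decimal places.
axis z_2 = (1.0000,0.0000,0.0000); lever o_n−o_2 = (3.0000,-2.5981,1.5000)
cross product → J_v[:, 2] = (0.0000,-1.5000,-2.5981)
J_ω[:, 2] = z_2
entry J[3][2] = 1.0000

1.000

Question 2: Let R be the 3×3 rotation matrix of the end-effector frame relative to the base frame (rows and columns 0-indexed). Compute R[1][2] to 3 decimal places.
End-effector z-axis (col 2 of R) = (0.0000,-0.5000,-0.8660)
R[1][2] = -0.5000

-0.500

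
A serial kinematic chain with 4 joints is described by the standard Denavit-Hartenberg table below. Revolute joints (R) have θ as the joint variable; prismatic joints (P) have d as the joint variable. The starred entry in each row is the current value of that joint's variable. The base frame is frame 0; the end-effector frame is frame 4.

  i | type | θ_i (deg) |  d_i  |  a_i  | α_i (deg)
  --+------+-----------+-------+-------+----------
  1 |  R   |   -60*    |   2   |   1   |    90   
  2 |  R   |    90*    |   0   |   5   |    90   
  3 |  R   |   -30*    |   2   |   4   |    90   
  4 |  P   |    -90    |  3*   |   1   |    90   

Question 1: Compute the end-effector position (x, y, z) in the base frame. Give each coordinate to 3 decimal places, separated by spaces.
after link 1: o_1 = (0.5000, -0.8660, 2.0000)
after link 2: o_2 = (0.5000, -0.8660, 7.0000)
after link 3: o_3 = (3.2321, -1.5981, 10.4641)
after link 4: o_4 = (4.9821, 0.5670, 8.9641)

4.982 0.567 8.964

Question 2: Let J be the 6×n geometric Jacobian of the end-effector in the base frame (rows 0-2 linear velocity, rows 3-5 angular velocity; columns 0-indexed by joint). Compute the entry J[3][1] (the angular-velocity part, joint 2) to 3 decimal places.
axis z_1 = (-0.8660,-0.5000,0.0000); lever o_n−o_1 = (4.4821,1.4330,6.9641)
cross product → J_v[:, 1] = (-3.4821,6.0311,1.0000)
J_ω[:, 1] = z_1
entry J[3][1] = -0.8660

-0.866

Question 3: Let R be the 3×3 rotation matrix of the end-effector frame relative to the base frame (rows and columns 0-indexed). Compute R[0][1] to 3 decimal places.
0.750

End-effector y-axis (col 1 of R) = (0.7500,0.4330,-0.5000)
R[0][1] = 0.7500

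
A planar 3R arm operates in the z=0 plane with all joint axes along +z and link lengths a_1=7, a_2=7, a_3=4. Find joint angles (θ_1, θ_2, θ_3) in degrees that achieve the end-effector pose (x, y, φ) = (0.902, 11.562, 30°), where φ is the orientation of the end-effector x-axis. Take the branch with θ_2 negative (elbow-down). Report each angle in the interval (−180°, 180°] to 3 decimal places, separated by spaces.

150.001 -90.002 -29.999

wrist centre = target − a_3·(cos φ, sin φ) = (-2.5621, 9.5620)
cos θ_2 = (97.9962−7²−7²)/(2·7·7) = -0.0000; θ_2 = -90.0022° (elbow-down)
β = atan2(9.5620,-2.5621) = 104.9998°; ψ = atan2(-7.0000,6.9997) = -45.0011°
θ_1 = β − ψ = 150.0009°
θ_3 = φ − θ_1 − θ_2 = -29.9987° (wrapped to (-180°,180°])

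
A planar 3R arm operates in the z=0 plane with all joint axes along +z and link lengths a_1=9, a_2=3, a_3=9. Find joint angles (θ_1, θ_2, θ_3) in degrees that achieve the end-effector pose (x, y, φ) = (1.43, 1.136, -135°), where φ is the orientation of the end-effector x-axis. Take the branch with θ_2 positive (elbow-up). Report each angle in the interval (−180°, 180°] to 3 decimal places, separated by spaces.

wrist centre = target − a_3·(cos φ, sin φ) = (7.7940, 7.5000)
cos θ_2 = (116.9952−9²−3²)/(2·9·3) = 0.4999; θ_2 = 60.0058° (elbow-up)
β = atan2(7.5000,7.7940) = 43.8987°; ψ = atan2(2.5982,10.4997) = 13.8990°
θ_1 = β − ψ = 29.9997°
θ_3 = φ − θ_1 − θ_2 = 134.9945° (wrapped to (-180°,180°])

30.000 60.006 134.994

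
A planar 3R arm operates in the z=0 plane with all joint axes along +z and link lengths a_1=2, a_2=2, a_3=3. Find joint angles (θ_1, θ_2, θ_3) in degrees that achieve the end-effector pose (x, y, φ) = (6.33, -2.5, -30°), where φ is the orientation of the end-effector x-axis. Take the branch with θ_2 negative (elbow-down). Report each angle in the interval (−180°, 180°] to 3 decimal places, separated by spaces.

0.006 -30.014 0.007

wrist centre = target − a_3·(cos φ, sin φ) = (3.7319, -1.0000)
cos θ_2 = (14.9273−2²−2²)/(2·2·2) = 0.8659; θ_2 = -30.0136° (elbow-down)
β = atan2(-1.0000,3.7319) = -15.0005°; ψ = atan2(-1.0004,3.7318) = -15.0068°
θ_1 = β − ψ = 0.0063°
θ_3 = φ − θ_1 − θ_2 = 0.0073° (wrapped to (-180°,180°])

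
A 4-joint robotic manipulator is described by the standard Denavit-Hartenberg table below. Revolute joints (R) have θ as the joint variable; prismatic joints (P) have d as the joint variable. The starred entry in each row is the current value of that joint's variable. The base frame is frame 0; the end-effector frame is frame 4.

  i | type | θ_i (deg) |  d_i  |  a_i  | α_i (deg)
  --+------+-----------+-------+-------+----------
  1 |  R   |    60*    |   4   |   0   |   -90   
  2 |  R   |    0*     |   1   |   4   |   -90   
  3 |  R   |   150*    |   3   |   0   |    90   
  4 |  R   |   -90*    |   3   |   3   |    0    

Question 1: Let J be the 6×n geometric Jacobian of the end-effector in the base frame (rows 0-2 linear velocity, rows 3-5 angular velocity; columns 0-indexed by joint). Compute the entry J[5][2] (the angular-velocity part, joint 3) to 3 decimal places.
axis z_2 = (-0.0000,0.0000,-1.0000); lever o_n−o_2 = (3.0000,-0.0000,-0.0000)
cross product → J_v[:, 2] = (-0.0000,-3.0000,-0.0000)
J_ω[:, 2] = z_2
entry J[5][2] = -1.0000

-1.000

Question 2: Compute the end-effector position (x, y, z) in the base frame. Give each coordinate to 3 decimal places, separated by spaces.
after link 1: o_1 = (0.0000, 0.0000, 4.0000)
after link 2: o_2 = (1.1340, 3.9641, 4.0000)
after link 3: o_3 = (1.1340, 3.9641, 1.0000)
after link 4: o_4 = (4.1340, 3.9641, 4.0000)

4.134 3.964 4.000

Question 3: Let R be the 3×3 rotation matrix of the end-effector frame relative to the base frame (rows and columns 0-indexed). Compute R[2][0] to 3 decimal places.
End-effector x-axis (col 0 of R) = (0.0000,-0.0000,1.0000)
R[2][0] = 1.0000

1.000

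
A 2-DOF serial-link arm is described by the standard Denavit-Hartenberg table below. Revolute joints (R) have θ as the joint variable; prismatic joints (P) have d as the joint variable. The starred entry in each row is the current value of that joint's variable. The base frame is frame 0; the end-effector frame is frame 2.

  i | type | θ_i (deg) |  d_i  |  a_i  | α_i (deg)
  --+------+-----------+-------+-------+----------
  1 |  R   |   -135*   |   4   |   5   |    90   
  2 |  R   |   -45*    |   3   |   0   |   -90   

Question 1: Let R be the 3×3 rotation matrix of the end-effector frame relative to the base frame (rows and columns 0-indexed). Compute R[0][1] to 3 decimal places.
0.707

End-effector y-axis (col 1 of R) = (0.7071,-0.7071,-0.0000)
R[0][1] = 0.7071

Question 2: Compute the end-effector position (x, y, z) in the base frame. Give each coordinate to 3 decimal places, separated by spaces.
after link 1: o_1 = (-3.5355, -3.5355, 4.0000)
after link 2: o_2 = (-5.6569, -1.4142, 4.0000)

-5.657 -1.414 4.000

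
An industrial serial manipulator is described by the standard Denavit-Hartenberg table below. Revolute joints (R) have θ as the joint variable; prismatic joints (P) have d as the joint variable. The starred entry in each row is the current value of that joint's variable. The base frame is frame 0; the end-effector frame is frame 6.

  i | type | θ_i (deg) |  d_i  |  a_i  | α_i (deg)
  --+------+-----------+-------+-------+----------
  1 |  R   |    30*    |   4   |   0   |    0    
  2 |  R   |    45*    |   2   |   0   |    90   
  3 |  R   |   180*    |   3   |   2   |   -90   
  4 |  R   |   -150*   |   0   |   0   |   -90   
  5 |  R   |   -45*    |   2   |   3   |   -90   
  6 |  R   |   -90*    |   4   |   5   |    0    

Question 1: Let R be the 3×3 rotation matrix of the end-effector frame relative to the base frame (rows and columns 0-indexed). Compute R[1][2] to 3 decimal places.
0.500

End-effector z-axis (col 2 of R) = (0.5000,0.5000,0.7071)
R[1][2] = 0.5000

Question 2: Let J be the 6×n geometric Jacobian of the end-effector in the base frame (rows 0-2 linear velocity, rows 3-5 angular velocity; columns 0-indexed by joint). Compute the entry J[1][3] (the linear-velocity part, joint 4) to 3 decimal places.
axis z_3 = (0.0000,-0.0000,-1.0000); lever o_n−o_3 = (8.4497,-1.4497,0.7071)
cross product → J_v[:, 3] = (-1.4497,-8.4497,0.0000)
J_ω[:, 3] = z_3
entry J[1][3] = -8.4497

-8.450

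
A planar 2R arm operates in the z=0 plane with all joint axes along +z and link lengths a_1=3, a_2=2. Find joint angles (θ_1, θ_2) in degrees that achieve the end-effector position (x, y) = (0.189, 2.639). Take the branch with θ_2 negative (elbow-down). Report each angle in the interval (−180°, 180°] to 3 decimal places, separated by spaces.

cos θ_2 = (7.0000−3²−2²)/(2·3·2) = -0.5000; θ_2 = -119.9998° (elbow-down)
β = atan2(2.6390,0.1890) = 85.9036°; ψ = atan2(-1.7321,2.0000) = -40.8934°
θ_1 = β − ψ = 126.7969°

126.797 -120.000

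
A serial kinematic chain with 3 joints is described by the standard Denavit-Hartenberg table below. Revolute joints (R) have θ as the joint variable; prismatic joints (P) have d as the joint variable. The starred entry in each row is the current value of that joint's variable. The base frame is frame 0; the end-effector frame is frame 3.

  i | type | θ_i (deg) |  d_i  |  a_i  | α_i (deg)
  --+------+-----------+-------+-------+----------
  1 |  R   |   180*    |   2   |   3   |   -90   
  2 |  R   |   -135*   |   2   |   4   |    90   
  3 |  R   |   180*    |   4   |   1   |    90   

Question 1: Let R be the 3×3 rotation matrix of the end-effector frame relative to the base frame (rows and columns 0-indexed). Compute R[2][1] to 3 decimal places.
-0.707

End-effector y-axis (col 1 of R) = (0.7071,-0.0000,-0.7071)
R[2][1] = -0.7071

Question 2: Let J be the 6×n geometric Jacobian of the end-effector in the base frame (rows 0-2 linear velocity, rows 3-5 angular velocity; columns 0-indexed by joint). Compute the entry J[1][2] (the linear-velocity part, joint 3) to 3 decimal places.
axis z_2 = (0.7071,-0.0000,-0.7071); lever o_n−o_2 = (2.1213,-0.0000,-3.5355)
cross product → J_v[:, 2] = (0.0000,1.0000,-0.0000)
J_ω[:, 2] = z_2
entry J[1][2] = 1.0000

1.000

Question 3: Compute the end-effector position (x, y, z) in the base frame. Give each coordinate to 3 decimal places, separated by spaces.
1.950 -2.000 1.293

after link 1: o_1 = (-3.0000, 0.0000, 2.0000)
after link 2: o_2 = (-0.1716, -2.0000, 4.8284)
after link 3: o_3 = (1.9497, -2.0000, 1.2929)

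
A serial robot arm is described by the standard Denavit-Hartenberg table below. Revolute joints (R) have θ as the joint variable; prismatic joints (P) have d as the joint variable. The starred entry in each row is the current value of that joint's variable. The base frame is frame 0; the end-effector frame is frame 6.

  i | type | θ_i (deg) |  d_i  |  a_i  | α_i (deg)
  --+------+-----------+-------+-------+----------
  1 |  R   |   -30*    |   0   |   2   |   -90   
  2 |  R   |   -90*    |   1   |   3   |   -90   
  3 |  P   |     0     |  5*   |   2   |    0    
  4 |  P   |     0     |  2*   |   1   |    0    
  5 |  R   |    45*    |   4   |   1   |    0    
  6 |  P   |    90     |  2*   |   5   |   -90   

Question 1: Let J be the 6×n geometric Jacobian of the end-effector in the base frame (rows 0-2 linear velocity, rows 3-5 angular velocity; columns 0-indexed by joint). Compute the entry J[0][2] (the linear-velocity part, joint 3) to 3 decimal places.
prismatic axis z_2 = (0.8660,-0.5000,-0.0000)
J_v[:, 2] = z_2; J_ω[:, 2] = (0,0,0)
entry J[0][2] = 0.8660

0.866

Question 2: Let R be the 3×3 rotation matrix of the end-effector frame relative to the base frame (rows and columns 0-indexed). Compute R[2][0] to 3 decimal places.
End-effector x-axis (col 0 of R) = (-0.3536,-0.6124,-0.7071)
R[2][0] = -0.7071

-0.707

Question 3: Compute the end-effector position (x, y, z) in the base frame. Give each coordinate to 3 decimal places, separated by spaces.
11.369 -10.308 3.172

after link 1: o_1 = (1.7321, -1.0000, 0.0000)
after link 2: o_2 = (2.2321, -0.1340, 3.0000)
after link 3: o_3 = (6.5622, -2.6340, 5.0000)
after link 4: o_4 = (8.2942, -3.6340, 6.0000)
after link 5: o_5 = (11.4048, -6.2463, 6.7071)
after link 6: o_6 = (11.3691, -10.3082, 3.1716)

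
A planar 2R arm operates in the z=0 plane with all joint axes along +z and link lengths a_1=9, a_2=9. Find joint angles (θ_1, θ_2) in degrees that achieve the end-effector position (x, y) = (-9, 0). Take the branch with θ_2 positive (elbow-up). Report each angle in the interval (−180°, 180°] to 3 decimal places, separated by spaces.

cos θ_2 = (81.0000−9²−9²)/(2·9·9) = -0.5000; θ_2 = 120.0000° (elbow-up)
β = atan2(0.0000,-9.0000) = 180.0000°; ψ = atan2(7.7942,4.5000) = 60.0000°
θ_1 = β − ψ = 120.0000°

120.000 120.000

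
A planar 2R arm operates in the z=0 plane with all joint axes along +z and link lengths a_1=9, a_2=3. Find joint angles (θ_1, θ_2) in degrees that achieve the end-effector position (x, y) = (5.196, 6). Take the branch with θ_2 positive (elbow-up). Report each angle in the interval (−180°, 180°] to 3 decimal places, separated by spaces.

cos θ_2 = (62.9984−9²−3²)/(2·9·3) = -0.5000; θ_2 = 120.0019° (elbow-up)
β = atan2(6.0000,5.1960) = 49.1074°; ψ = atan2(2.5980,7.4999) = 19.1065°
θ_1 = β − ψ = 30.0010°

30.001 120.002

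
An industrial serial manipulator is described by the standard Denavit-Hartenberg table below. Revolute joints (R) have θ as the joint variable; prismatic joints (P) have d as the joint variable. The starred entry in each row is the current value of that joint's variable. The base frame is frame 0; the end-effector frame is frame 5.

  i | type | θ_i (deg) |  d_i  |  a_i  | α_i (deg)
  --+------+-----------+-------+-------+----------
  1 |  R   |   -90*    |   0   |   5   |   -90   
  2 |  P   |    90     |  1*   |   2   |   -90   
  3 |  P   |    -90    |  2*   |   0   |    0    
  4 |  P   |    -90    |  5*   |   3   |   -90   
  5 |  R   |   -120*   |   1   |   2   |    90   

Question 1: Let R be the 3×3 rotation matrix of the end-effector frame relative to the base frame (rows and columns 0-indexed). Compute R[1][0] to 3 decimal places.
0.866

End-effector x-axis (col 0 of R) = (-0.0000,0.8660,-0.5000)
R[1][0] = 0.8660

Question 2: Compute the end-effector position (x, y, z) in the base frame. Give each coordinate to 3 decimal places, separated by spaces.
2.000 3.732 -0.000

after link 1: o_1 = (0.0000, -5.0000, 0.0000)
after link 2: o_2 = (1.0000, -5.0000, -2.0000)
after link 3: o_3 = (1.0000, -3.0000, -2.0000)
after link 4: o_4 = (1.0000, 2.0000, 1.0000)
after link 5: o_5 = (2.0000, 3.7321, -0.0000)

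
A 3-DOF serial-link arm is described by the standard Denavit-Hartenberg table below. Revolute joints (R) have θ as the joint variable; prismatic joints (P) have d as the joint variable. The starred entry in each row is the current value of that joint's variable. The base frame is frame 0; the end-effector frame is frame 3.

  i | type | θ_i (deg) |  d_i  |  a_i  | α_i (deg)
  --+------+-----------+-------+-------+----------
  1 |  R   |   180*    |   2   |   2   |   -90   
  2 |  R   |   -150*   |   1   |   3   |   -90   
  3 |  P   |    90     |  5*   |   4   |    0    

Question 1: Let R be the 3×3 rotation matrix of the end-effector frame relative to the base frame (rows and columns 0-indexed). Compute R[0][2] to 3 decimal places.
-0.500

End-effector z-axis (col 2 of R) = (-0.5000,0.0000,0.8660)
R[0][2] = -0.5000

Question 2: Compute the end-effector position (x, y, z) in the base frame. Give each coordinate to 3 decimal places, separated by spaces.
after link 1: o_1 = (-2.0000, 0.0000, 2.0000)
after link 2: o_2 = (0.5981, -1.0000, 3.5000)
after link 3: o_3 = (-1.9019, 3.0000, 7.8301)

-1.902 3.000 7.830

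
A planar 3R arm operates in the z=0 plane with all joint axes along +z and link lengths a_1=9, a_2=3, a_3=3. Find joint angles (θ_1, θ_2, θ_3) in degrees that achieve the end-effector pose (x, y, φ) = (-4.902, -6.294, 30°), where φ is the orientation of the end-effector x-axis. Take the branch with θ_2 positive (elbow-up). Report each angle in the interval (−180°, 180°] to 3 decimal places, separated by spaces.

-147.797 60.003 117.795

wrist centre = target − a_3·(cos φ, sin φ) = (-7.5001, -7.7940)
cos θ_2 = (116.9976−9²−3²)/(2·9·3) = 0.5000; θ_2 = 60.0030° (elbow-up)
β = atan2(-7.7940,-7.5001) = -133.8990°; ψ = atan2(2.5982,10.4999) = 13.8985°
θ_1 = β − ψ = -147.7975°
θ_3 = φ − θ_1 − θ_2 = 117.7945° (wrapped to (-180°,180°])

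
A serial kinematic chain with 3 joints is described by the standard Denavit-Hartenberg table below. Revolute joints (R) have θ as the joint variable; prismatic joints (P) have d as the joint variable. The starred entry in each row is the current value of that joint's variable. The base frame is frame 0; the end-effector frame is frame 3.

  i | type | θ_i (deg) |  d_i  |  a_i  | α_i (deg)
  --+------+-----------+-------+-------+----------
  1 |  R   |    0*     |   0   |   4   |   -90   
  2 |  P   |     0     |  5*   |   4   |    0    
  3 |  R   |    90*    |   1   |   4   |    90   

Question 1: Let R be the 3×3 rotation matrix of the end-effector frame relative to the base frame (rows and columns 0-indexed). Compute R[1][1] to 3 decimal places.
1.000

End-effector y-axis (col 1 of R) = (-0.0000,1.0000,0.0000)
R[1][1] = 1.0000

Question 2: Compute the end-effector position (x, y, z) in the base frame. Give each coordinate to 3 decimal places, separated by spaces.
after link 1: o_1 = (4.0000, 0.0000, 0.0000)
after link 2: o_2 = (8.0000, 5.0000, 0.0000)
after link 3: o_3 = (8.0000, 6.0000, -4.0000)

8.000 6.000 -4.000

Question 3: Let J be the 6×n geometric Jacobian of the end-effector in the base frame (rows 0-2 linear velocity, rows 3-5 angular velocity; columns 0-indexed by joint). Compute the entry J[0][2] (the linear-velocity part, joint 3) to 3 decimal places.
-4.000

axis z_2 = (0.0000,1.0000,0.0000); lever o_n−o_2 = (0.0000,1.0000,-4.0000)
cross product → J_v[:, 2] = (-4.0000,0.0000,0.0000)
J_ω[:, 2] = z_2
entry J[0][2] = -4.0000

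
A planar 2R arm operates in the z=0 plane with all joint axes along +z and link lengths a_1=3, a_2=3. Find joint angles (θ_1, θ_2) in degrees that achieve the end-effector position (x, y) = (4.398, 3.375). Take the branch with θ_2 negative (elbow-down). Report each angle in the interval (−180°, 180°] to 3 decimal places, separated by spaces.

59.991 -44.977

cos θ_2 = (30.7330−3²−3²)/(2·3·3) = 0.7074; θ_2 = -44.9770° (elbow-down)
β = atan2(3.3750,4.3980) = 37.5024°; ψ = atan2(-2.1205,5.1222) = -22.4885°
θ_1 = β − ψ = 59.9909°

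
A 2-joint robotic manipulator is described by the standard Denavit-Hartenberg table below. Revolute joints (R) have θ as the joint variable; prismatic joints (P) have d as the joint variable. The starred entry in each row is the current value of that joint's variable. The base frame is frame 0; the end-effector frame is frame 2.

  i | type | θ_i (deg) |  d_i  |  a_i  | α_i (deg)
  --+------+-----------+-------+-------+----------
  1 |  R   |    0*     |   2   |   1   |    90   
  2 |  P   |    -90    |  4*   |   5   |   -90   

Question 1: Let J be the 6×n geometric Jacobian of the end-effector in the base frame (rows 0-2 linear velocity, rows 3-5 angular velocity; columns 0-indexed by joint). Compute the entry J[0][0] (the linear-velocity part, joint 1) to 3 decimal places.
4.000

axis z_0 = ẑ; lever o_n−o_0 = (1.0000,-4.0000,-3.0000)
cross product → J_v[:, 0] = (4.0000,1.0000,-0.0000)
J_ω[:, 0] = z_0
entry J[0][0] = 4.0000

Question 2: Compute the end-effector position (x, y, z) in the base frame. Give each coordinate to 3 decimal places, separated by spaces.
1.000 -4.000 -3.000

after link 1: o_1 = (1.0000, 0.0000, 2.0000)
after link 2: o_2 = (1.0000, -4.0000, -3.0000)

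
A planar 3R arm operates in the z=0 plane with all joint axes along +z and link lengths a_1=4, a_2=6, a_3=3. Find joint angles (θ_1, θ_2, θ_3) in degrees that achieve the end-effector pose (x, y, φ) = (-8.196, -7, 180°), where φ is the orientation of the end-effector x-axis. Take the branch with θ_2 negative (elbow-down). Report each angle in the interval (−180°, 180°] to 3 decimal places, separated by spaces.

wrist centre = target − a_3·(cos φ, sin φ) = (-5.1960, -7.0000)
cos θ_2 = (75.9984−4²−6²)/(2·4·6) = 0.5000; θ_2 = -60.0022° (elbow-down)
β = atan2(-7.0000,-5.1960) = -126.5860°; ψ = atan2(-5.1963,6.9998) = -36.5882°
θ_1 = β − ψ = -89.9978°
θ_3 = φ − θ_1 − θ_2 = -30.0000° (wrapped to (-180°,180°])

-89.998 -60.002 -30.000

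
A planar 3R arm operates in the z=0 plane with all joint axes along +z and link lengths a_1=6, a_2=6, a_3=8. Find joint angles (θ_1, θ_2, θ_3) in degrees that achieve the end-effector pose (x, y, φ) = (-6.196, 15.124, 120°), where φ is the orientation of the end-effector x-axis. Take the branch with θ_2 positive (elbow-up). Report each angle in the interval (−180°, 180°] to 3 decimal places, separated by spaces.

59.997 90.005 -30.002

wrist centre = target − a_3·(cos φ, sin φ) = (-2.1960, 8.1958)
cos θ_2 = (71.9935−6²−6²)/(2·6·6) = -0.0001; θ_2 = 90.0052° (elbow-up)
β = atan2(8.1958,-2.1960) = 104.9996°; ψ = atan2(6.0000,5.9995) = 45.0026°
θ_1 = β − ψ = 59.9970°
θ_3 = φ − θ_1 − θ_2 = -30.0022° (wrapped to (-180°,180°])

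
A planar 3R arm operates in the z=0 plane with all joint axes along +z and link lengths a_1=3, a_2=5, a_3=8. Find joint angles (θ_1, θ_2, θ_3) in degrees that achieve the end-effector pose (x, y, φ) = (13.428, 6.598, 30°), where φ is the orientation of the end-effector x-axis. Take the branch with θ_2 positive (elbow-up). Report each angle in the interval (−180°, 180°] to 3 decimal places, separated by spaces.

-16.431 60.007 -13.576

wrist centre = target − a_3·(cos φ, sin φ) = (6.4998, 2.5980)
cos θ_2 = (48.9970−3²−5²)/(2·3·5) = 0.4999; θ_2 = 60.0067° (elbow-up)
β = atan2(2.5980,6.4998) = 21.7868°; ψ = atan2(4.3304,5.4995) = 38.2177°
θ_1 = β − ψ = -16.4308°
θ_3 = φ − θ_1 − θ_2 = -13.5759° (wrapped to (-180°,180°])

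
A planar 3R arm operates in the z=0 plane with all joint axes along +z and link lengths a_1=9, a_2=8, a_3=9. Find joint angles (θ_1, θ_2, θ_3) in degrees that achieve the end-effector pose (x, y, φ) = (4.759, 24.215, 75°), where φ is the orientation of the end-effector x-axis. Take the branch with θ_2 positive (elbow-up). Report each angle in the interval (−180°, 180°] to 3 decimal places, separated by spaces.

wrist centre = target − a_3·(cos φ, sin φ) = (2.4296, 15.5217)
cos θ_2 = (246.8253−9²−8²)/(2·9·8) = 0.7071; θ_2 = 44.9989° (elbow-up)
β = atan2(15.5217,2.4296) = 81.1036°; ψ = atan2(5.6567,14.6570) = 21.1037°
θ_1 = β − ψ = 59.9999°
θ_3 = φ − θ_1 − θ_2 = -29.9988° (wrapped to (-180°,180°])

60.000 44.999 -29.999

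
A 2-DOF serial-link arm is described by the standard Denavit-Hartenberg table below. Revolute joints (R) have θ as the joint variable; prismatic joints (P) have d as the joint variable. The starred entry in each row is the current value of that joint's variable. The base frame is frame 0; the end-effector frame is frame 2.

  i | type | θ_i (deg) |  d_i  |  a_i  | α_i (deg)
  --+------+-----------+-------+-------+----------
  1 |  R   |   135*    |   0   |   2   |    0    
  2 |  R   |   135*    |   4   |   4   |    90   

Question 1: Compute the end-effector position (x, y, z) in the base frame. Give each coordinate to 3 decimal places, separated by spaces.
after link 1: o_1 = (-1.4142, 1.4142, 0.0000)
after link 2: o_2 = (-1.4142, -2.5858, 4.0000)

-1.414 -2.586 4.000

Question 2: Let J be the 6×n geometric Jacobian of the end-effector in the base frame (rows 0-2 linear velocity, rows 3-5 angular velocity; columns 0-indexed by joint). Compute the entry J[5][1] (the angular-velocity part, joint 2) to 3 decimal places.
1.000

axis z_1 = (0.0000,0.0000,1.0000); lever o_n−o_1 = (-0.0000,-4.0000,4.0000)
cross product → J_v[:, 1] = (4.0000,-0.0000,0.0000)
J_ω[:, 1] = z_1
entry J[5][1] = 1.0000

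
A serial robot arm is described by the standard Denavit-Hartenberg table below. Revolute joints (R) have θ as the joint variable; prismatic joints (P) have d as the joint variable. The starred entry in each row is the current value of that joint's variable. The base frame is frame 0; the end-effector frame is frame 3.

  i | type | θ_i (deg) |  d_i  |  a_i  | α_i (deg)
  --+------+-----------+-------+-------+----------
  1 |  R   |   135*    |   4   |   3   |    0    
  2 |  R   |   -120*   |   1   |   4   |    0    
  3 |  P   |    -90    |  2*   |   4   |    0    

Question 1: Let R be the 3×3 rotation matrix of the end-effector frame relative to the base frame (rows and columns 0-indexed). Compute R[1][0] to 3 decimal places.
End-effector x-axis (col 0 of R) = (0.2588,-0.9659,0.0000)
R[1][0] = -0.9659

-0.966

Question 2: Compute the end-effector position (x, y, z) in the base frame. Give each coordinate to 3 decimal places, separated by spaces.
after link 1: o_1 = (-2.1213, 2.1213, 4.0000)
after link 2: o_2 = (1.7424, 3.1566, 5.0000)
after link 3: o_3 = (2.7777, -0.7071, 7.0000)

2.778 -0.707 7.000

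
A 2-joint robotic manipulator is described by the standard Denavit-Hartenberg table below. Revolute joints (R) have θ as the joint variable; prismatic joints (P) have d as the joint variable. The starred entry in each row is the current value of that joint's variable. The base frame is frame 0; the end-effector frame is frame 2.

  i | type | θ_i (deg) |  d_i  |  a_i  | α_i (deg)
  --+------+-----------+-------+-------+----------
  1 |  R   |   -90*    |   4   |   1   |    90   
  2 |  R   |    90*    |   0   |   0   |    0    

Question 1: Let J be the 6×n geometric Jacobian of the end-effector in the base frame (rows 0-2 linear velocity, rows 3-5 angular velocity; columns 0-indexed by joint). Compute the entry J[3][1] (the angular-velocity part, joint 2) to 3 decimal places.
axis z_1 = (-1.0000,-0.0000,0.0000); lever o_n−o_1 = (0.0000,0.0000,0.0000)
cross product → J_v[:, 1] = (-0.0000,0.0000,0.0000)
J_ω[:, 1] = z_1
entry J[3][1] = -1.0000

-1.000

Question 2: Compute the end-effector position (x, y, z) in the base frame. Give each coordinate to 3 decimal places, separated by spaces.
0.000 -1.000 4.000

after link 1: o_1 = (0.0000, -1.0000, 4.0000)
after link 2: o_2 = (0.0000, -1.0000, 4.0000)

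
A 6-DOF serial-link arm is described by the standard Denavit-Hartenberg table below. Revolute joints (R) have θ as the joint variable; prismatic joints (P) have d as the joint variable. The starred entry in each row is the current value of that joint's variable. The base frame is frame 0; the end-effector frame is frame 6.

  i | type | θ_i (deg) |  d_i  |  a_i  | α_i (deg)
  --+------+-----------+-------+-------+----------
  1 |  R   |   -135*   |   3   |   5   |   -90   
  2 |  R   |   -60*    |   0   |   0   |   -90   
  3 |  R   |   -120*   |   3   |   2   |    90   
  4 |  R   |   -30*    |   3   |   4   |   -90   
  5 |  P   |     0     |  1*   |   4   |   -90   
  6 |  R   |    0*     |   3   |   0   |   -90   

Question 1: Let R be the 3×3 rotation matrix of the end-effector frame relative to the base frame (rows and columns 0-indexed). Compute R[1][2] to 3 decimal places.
End-effector z-axis (col 2 of R) = (0.1358,0.7481,0.6495)
R[1][2] = 0.7481

0.748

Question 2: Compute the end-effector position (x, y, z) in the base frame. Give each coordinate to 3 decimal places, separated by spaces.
after link 1: o_1 = (-3.5355, -3.5355, 3.0000)
after link 2: o_2 = (-3.5355, -3.5355, 3.0000)
after link 3: o_3 = (-3.7944, -6.2438, 0.6340)
after link 4: o_4 = (0.0220, -4.5488, -2.1160)
after link 5: o_5 = (3.8447, -5.5812, -3.2655)
after link 6: o_6 = (3.9868, -7.5604, -1.0155)

3.987 -7.560 -1.016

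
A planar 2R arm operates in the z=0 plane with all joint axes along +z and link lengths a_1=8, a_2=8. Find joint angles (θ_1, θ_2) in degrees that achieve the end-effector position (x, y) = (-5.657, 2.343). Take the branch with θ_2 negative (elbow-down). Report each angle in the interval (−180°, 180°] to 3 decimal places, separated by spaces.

-134.999 -134.999

cos θ_2 = (37.4913−8²−8²)/(2·8·8) = -0.7071; θ_2 = -134.9994° (elbow-down)
β = atan2(2.3430,-5.6570) = 157.5018°; ψ = atan2(-5.6569,2.3432) = -67.4997°
θ_1 = β − ψ = 225.0015°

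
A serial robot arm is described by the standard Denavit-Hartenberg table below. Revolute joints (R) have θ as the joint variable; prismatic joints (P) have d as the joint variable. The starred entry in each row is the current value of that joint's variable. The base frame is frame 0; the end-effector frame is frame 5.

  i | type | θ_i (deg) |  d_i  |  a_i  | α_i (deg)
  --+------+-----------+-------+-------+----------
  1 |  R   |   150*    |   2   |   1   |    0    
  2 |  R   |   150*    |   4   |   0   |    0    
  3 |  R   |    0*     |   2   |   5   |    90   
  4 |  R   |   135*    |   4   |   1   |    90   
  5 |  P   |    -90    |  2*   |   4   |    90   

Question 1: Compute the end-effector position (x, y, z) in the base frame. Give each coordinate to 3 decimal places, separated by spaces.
1.988 -4.442 10.121

after link 1: o_1 = (-0.8660, 0.5000, 2.0000)
after link 2: o_2 = (-0.8660, 0.5000, 6.0000)
after link 3: o_3 = (1.6340, -3.8301, 8.0000)
after link 4: o_4 = (-2.1837, -5.2178, 8.7071)
after link 5: o_5 = (1.9875, -4.4425, 10.1213)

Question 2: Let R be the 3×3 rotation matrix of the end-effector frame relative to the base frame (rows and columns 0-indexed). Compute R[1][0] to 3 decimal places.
0.500

End-effector x-axis (col 0 of R) = (0.8660,0.5000,0.0000)
R[1][0] = 0.5000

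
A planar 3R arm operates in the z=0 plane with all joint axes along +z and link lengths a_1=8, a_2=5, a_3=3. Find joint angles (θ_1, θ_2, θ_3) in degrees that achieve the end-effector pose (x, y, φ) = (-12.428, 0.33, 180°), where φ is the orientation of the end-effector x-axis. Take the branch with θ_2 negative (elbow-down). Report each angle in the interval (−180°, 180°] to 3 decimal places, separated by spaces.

-149.998 -90.003 60.001

wrist centre = target − a_3·(cos φ, sin φ) = (-9.4280, 0.3300)
cos θ_2 = (88.9961−8²−5²)/(2·8·5) = -0.0000; θ_2 = -90.0028° (elbow-down)
β = atan2(0.3300,-9.4280) = 177.9953°; ψ = atan2(-5.0000,7.9998) = -32.0062°
θ_1 = β − ψ = 210.0015°
θ_3 = φ − θ_1 − θ_2 = 60.0013° (wrapped to (-180°,180°])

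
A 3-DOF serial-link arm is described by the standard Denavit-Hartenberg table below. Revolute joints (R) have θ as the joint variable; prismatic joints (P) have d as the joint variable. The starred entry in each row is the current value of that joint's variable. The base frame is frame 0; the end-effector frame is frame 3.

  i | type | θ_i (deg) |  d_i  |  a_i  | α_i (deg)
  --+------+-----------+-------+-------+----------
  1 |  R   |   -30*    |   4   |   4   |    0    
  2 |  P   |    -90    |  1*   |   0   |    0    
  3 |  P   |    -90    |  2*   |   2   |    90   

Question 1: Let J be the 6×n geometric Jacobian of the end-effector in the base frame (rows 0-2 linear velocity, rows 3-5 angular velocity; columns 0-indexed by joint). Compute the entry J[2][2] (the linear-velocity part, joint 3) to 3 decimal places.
1.000

prismatic axis z_2 = (0.0000,0.0000,1.0000)
J_v[:, 2] = z_2; J_ω[:, 2] = (0,0,0)
entry J[2][2] = 1.0000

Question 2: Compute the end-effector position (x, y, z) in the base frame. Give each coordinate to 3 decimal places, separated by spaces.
after link 1: o_1 = (3.4641, -2.0000, 4.0000)
after link 2: o_2 = (3.4641, -2.0000, 5.0000)
after link 3: o_3 = (1.7321, -1.0000, 7.0000)

1.732 -1.000 7.000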